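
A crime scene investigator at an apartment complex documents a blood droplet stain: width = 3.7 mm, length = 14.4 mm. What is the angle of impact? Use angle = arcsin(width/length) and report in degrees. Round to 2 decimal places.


Blood spatter impact angle calculation:
width / length = 3.7 / 14.4 = 0.256944
angle = arcsin(0.256944)
angle = 14.89 degrees

14.89


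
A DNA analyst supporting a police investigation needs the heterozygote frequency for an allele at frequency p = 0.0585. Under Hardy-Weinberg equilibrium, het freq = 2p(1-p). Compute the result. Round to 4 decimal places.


Hardy-Weinberg heterozygote frequency:
q = 1 - p = 1 - 0.0585 = 0.9415
2pq = 2 * 0.0585 * 0.9415 = 0.1102

0.1102


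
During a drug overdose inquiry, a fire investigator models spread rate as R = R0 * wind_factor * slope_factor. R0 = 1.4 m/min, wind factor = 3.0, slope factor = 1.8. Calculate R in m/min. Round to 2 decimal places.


Fire spread rate calculation:
R = R0 * wind_factor * slope_factor
= 1.4 * 3.0 * 1.8
= 4.2 * 1.8
= 7.56 m/min

7.56


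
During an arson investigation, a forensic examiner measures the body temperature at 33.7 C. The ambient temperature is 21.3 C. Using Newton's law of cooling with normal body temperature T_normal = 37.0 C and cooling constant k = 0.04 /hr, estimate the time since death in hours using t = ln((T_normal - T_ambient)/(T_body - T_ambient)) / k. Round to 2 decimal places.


Using Newton's law of cooling:
t = ln((T_normal - T_ambient) / (T_body - T_ambient)) / k
T_normal - T_ambient = 15.7
T_body - T_ambient = 12.4
Ratio = 1.266129
ln(ratio) = 0.235964
t = 0.235964 / 0.04 = 5.90 hours

5.90


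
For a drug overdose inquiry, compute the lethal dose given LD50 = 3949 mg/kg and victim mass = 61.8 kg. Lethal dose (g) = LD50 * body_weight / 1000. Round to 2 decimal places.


Lethal dose calculation:
Lethal dose = LD50 * body_weight / 1000
= 3949 * 61.8 / 1000
= 244048.2 / 1000
= 244.05 g

244.05


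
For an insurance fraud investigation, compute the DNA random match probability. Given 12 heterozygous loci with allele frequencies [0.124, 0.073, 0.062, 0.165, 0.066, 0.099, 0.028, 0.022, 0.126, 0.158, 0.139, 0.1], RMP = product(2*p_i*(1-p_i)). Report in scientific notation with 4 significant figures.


Computing RMP for 12 loci:
Locus 1: 2 * 0.124 * 0.876 = 0.217248
Locus 2: 2 * 0.073 * 0.927 = 0.135342
Locus 3: 2 * 0.062 * 0.938 = 0.116312
Locus 4: 2 * 0.165 * 0.835 = 0.27555
Locus 5: 2 * 0.066 * 0.934 = 0.123288
Locus 6: 2 * 0.099 * 0.901 = 0.178398
Locus 7: 2 * 0.028 * 0.972 = 0.054432
Locus 8: 2 * 0.022 * 0.978 = 0.043032
Locus 9: 2 * 0.126 * 0.874 = 0.220248
Locus 10: 2 * 0.158 * 0.842 = 0.266072
Locus 11: 2 * 0.139 * 0.861 = 0.239358
Locus 12: 2 * 0.1 * 0.9 = 0.18
RMP = 1.226e-10

1.226e-10


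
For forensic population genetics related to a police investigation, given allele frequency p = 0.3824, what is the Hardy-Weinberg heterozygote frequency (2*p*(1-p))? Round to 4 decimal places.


Hardy-Weinberg heterozygote frequency:
q = 1 - p = 1 - 0.3824 = 0.6176
2pq = 2 * 0.3824 * 0.6176 = 0.4723

0.4723


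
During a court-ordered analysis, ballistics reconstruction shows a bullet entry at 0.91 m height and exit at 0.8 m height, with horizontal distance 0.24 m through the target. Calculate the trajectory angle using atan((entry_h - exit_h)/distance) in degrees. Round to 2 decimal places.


Bullet trajectory angle:
Height difference = 0.91 - 0.8 = 0.11 m
angle = atan(0.11 / 0.24)
angle = atan(0.458333)
angle = 24.62 degrees

24.62


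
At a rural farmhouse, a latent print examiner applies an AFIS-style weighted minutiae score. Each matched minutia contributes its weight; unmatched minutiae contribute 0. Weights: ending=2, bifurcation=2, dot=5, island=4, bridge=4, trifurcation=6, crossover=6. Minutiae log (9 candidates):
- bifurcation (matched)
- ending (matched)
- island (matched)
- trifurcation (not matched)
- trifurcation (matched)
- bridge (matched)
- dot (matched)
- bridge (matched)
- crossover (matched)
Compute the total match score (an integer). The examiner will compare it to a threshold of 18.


Weighted minutiae match score:
  bifurcation: matched, +2 (running total 2)
  ending: matched, +2 (running total 4)
  island: matched, +4 (running total 8)
  trifurcation: not matched, +0
  trifurcation: matched, +6 (running total 14)
  bridge: matched, +4 (running total 18)
  dot: matched, +5 (running total 23)
  bridge: matched, +4 (running total 27)
  crossover: matched, +6 (running total 33)
Total score = 33
Threshold = 18; verdict = identification

33


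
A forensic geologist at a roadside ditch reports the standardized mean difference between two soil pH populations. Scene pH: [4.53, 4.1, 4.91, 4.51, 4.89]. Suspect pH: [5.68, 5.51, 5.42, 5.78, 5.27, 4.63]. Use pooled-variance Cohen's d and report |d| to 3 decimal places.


Pooled-variance Cohen's d for soil pH comparison:
Scene mean = 22.94 / 5 = 4.588
Suspect mean = 32.29 / 6 = 5.381667
Scene sample variance s_s^2 = 0.11062
Suspect sample variance s_c^2 = 0.168617
Pooled variance = ((n_s-1)*s_s^2 + (n_c-1)*s_c^2) / (n_s + n_c - 2) = 0.14284
Pooled SD = sqrt(0.14284) = 0.377942
Mean difference = -0.793667
|d| = |-0.793667| / 0.377942 = 2.100

2.100


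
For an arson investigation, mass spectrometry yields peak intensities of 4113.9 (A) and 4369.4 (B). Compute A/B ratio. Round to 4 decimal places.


Spectral peak ratio:
Peak A = 4113.9 counts
Peak B = 4369.4 counts
Ratio = 4113.9 / 4369.4 = 0.9415

0.9415


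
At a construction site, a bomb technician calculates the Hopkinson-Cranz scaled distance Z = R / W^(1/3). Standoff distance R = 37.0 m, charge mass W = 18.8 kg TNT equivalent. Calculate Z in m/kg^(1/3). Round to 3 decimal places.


Scaled distance calculation:
W^(1/3) = 18.8^(1/3) = 2.659006
Z = R / W^(1/3) = 37.0 / 2.659006
Z = 13.915 m/kg^(1/3)

13.915


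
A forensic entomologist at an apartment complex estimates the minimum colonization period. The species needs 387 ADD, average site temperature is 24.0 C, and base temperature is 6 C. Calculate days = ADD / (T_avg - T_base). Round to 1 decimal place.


Insect development time:
Effective temperature = avg_temp - T_base = 24.0 - 6 = 18.0 C
Days = ADD / effective_temp = 387 / 18.0 = 21.5 days

21.5


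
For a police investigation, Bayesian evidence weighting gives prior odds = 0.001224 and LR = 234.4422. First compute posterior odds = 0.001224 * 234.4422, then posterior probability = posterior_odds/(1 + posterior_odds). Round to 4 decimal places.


Bayesian evidence evaluation:
Posterior odds = prior_odds * LR = 0.001224 * 234.4422 = 0.2869573
Posterior probability = posterior_odds / (1 + posterior_odds)
= 0.2869573 / (1 + 0.2869573)
= 0.2869573 / 1.2869573
= 0.2230

0.2230


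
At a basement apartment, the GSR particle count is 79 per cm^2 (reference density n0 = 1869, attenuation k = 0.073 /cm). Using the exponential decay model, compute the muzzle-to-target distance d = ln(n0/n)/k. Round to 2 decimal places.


GSR distance calculation:
n0/n = 1869 / 79 = 23.658228
ln(n0/n) = 3.163711
d = 3.163711 / 0.073 = 43.34 cm

43.34


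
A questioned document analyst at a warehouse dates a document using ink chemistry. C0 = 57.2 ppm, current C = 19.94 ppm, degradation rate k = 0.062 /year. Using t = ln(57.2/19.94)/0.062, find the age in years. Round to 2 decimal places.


Document age estimation:
C0/C = 57.2 / 19.94 = 2.868606
ln(C0/C) = 1.053826
t = 1.053826 / 0.062 = 17.00 years

17.00


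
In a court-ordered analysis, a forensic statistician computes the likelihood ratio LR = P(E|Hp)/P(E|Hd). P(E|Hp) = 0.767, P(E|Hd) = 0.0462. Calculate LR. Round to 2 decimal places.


Likelihood ratio calculation:
LR = P(E|Hp) / P(E|Hd)
LR = 0.767 / 0.0462
LR = 16.60

16.60


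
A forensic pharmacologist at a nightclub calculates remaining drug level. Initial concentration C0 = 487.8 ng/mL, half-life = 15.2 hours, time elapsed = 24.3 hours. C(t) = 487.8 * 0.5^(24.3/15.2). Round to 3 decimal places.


Drug concentration decay:
Number of half-lives = t / t_half = 24.3 / 15.2 = 1.598684
Decay factor = 0.5^1.598684 = 0.33017802
C(t) = 487.8 * 0.33017802 = 161.061 ng/mL

161.061


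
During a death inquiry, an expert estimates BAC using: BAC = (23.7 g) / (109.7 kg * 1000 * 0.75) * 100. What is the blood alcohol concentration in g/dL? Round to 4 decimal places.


Applying the Widmark formula:
BAC = (dose_g / (body_wt * 1000 * r)) * 100
Denominator = 109.7 * 1000 * 0.75 = 82275
BAC = (23.7 / 82275) * 100
BAC = 0.0288 g/dL

0.0288


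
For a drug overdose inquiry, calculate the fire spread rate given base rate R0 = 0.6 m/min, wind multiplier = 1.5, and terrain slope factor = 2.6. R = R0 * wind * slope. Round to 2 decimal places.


Fire spread rate calculation:
R = R0 * wind_factor * slope_factor
= 0.6 * 1.5 * 2.6
= 0.9 * 2.6
= 2.34 m/min

2.34


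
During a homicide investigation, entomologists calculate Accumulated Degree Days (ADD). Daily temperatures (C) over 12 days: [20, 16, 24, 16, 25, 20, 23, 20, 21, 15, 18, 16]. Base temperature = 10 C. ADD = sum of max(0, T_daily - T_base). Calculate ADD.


Computing ADD day by day:
Day 1: max(0, 20 - 10) = 10
Day 2: max(0, 16 - 10) = 6
Day 3: max(0, 24 - 10) = 14
Day 4: max(0, 16 - 10) = 6
Day 5: max(0, 25 - 10) = 15
Day 6: max(0, 20 - 10) = 10
Day 7: max(0, 23 - 10) = 13
Day 8: max(0, 20 - 10) = 10
Day 9: max(0, 21 - 10) = 11
Day 10: max(0, 15 - 10) = 5
Day 11: max(0, 18 - 10) = 8
Day 12: max(0, 16 - 10) = 6
Total ADD = 114

114


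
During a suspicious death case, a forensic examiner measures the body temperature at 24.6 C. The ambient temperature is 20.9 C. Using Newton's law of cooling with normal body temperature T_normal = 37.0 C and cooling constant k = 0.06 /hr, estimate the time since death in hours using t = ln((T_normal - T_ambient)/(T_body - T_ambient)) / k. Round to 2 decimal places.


Using Newton's law of cooling:
t = ln((T_normal - T_ambient) / (T_body - T_ambient)) / k
T_normal - T_ambient = 16.1
T_body - T_ambient = 3.7
Ratio = 4.351351
ln(ratio) = 1.470486
t = 1.470486 / 0.06 = 24.51 hours

24.51


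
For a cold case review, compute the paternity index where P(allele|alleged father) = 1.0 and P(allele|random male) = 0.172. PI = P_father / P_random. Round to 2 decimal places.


Paternity Index calculation:
PI = P(allele|father) / P(allele|random)
PI = 1.0 / 0.172
PI = 5.81

5.81


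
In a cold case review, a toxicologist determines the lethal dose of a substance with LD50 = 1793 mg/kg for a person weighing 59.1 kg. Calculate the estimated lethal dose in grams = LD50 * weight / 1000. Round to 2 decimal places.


Lethal dose calculation:
Lethal dose = LD50 * body_weight / 1000
= 1793 * 59.1 / 1000
= 105966.3 / 1000
= 105.97 g

105.97


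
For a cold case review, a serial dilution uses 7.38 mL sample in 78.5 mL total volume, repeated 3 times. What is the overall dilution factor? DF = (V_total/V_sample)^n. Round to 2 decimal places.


Dilution factor calculation:
Single dilution = V_total / V_sample = 78.5 / 7.38 ≈ 10.636856
Number of dilutions = 3
Total DF = (78.5 / 7.38)^3 (full precision, rounded at the end) = 1203.48

1203.48


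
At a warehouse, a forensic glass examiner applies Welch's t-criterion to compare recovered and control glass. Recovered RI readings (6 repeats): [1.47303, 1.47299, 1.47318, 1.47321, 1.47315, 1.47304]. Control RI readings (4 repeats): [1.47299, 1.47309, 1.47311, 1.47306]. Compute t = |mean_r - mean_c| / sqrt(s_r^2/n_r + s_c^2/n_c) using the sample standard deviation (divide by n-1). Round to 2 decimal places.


Welch's t-criterion for glass RI comparison:
Recovered mean = sum / n_r = 8.8386 / 6 = 1.4731
Control mean = sum / n_c = 5.89225 / 4 = 1.4730625
Recovered sample variance s_r^2 = 8.32e-09
Control sample variance s_c^2 = 2.75833e-09
Welch SE (unpooled) = sqrt(s_r^2/n_r + s_c^2/n_c) = sqrt(1.38667e-09 + 6.89583e-10) = sqrt(2.07625e-09) = 4.55659e-05
|mean_r - mean_c| = 3.75e-05
t = 3.75e-05 / 4.55659e-05 = 0.82

0.82


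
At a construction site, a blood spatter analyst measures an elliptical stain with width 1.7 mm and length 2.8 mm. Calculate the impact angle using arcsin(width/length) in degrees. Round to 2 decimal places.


Blood spatter impact angle calculation:
width / length = 1.7 / 2.8 = 0.607143
angle = arcsin(0.607143)
angle = 37.38 degrees

37.38


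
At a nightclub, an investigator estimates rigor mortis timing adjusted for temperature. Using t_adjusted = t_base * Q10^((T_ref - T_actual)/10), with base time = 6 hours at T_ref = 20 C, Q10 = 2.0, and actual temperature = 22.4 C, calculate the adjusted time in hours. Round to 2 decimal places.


Rigor mortis time adjustment:
Exponent = (T_ref - T_actual) / 10 = (20 - 22.4) / 10 = -0.24
Q10 factor = 2.0^-0.24 = 0.84675
t_adjusted = 6 * 0.84675 = 5.08 hours

5.08


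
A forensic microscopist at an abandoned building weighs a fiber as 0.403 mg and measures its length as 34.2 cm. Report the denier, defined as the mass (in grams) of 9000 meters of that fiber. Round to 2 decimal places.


Denier calculation:
Mass in grams = 0.403 mg / 1000 = 0.000403 g
Length in meters = 34.2 cm / 100 = 0.342 m
Linear density = mass / length = 0.000403 / 0.342 = 0.00117836 g/m
Denier = (g/m) * 9000 = 0.00117836 * 9000 = 10.61

10.61


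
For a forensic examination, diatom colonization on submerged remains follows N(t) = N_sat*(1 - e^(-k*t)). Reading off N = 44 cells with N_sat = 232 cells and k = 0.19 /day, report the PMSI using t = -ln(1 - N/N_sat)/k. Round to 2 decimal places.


PMSI from diatom colonization curve:
N / N_sat = 44 / 232 = 0.189655
1 - N/N_sat = 0.810345
ln(1 - N/N_sat) = -0.210295
t = -ln(1 - N/N_sat) / k = -(-0.210295) / 0.19 = 1.11 days

1.11


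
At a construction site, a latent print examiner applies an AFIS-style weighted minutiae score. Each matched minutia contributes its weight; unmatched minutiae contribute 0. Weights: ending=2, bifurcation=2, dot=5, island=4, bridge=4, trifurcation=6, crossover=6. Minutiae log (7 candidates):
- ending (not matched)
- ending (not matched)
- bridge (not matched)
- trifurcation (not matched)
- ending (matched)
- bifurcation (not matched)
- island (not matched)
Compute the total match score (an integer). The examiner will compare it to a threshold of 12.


Weighted minutiae match score:
  ending: not matched, +0
  ending: not matched, +0
  bridge: not matched, +0
  trifurcation: not matched, +0
  ending: matched, +2 (running total 2)
  bifurcation: not matched, +0
  island: not matched, +0
Total score = 2
Threshold = 12; verdict = inconclusive

2


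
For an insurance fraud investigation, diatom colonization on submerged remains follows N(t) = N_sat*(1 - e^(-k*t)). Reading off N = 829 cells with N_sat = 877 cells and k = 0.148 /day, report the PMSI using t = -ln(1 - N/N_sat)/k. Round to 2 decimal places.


PMSI from diatom colonization curve:
N / N_sat = 829 / 877 = 0.945268
1 - N/N_sat = 0.054732
ln(1 - N/N_sat) = -2.905307
t = -ln(1 - N/N_sat) / k = -(-2.905307) / 0.148 = 19.63 days

19.63


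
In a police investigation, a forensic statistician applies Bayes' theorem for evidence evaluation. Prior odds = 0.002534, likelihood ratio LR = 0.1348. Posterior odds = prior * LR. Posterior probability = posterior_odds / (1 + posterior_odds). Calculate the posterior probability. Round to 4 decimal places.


Bayesian evidence evaluation:
Posterior odds = prior_odds * LR = 0.002534 * 0.1348 = 0.0003415832
Posterior probability = posterior_odds / (1 + posterior_odds)
= 0.0003415832 / (1 + 0.0003415832)
= 0.0003415832 / 1.0003415832
= 0.0003

0.0003


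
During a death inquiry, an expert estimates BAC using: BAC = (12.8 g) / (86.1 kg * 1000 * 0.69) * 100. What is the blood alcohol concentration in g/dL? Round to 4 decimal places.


Applying the Widmark formula:
BAC = (dose_g / (body_wt * 1000 * r)) * 100
Denominator = 86.1 * 1000 * 0.69 = 59409
BAC = (12.8 / 59409) * 100
BAC = 0.0215 g/dL

0.0215


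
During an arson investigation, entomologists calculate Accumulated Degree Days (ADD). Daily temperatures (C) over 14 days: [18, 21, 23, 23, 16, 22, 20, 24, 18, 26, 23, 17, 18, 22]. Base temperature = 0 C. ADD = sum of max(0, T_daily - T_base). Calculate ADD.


Computing ADD day by day:
Day 1: max(0, 18 - 0) = 18
Day 2: max(0, 21 - 0) = 21
Day 3: max(0, 23 - 0) = 23
Day 4: max(0, 23 - 0) = 23
Day 5: max(0, 16 - 0) = 16
Day 6: max(0, 22 - 0) = 22
Day 7: max(0, 20 - 0) = 20
Day 8: max(0, 24 - 0) = 24
Day 9: max(0, 18 - 0) = 18
Day 10: max(0, 26 - 0) = 26
Day 11: max(0, 23 - 0) = 23
Day 12: max(0, 17 - 0) = 17
Day 13: max(0, 18 - 0) = 18
Day 14: max(0, 22 - 0) = 22
Total ADD = 291

291


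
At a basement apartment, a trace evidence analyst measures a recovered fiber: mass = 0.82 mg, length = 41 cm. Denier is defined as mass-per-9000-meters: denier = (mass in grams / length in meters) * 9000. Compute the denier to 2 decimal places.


Denier calculation:
Mass in grams = 0.82 mg / 1000 = 0.00082 g
Length in meters = 41 cm / 100 = 0.41 m
Linear density = mass / length = 0.00082 / 0.41 = 0.002 g/m
Denier = (g/m) * 9000 = 0.002 * 9000 = 18.00

18.00


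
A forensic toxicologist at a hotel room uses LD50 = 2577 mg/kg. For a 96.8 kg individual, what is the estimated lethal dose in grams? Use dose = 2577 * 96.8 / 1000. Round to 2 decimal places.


Lethal dose calculation:
Lethal dose = LD50 * body_weight / 1000
= 2577 * 96.8 / 1000
= 249453.6 / 1000
= 249.45 g

249.45


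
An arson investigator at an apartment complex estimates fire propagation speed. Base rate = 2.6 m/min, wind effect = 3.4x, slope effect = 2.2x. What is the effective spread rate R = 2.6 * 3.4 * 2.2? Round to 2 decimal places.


Fire spread rate calculation:
R = R0 * wind_factor * slope_factor
= 2.6 * 3.4 * 2.2
= 8.84 * 2.2
= 19.45 m/min

19.45


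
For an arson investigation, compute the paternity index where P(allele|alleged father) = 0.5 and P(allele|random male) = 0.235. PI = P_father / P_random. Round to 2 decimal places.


Paternity Index calculation:
PI = P(allele|father) / P(allele|random)
PI = 0.5 / 0.235
PI = 2.13

2.13


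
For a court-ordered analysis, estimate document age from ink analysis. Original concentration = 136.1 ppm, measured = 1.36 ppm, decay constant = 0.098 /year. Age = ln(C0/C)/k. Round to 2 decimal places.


Document age estimation:
C0/C = 136.1 / 1.36 = 100.073529
ln(C0/C) = 4.605905
t = 4.605905 / 0.098 = 47.00 years

47.00


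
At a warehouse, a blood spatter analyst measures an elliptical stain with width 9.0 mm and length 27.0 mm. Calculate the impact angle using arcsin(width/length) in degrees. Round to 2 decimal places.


Blood spatter impact angle calculation:
width / length = 9.0 / 27.0 = 0.333333
angle = arcsin(0.333333)
angle = 19.47 degrees

19.47


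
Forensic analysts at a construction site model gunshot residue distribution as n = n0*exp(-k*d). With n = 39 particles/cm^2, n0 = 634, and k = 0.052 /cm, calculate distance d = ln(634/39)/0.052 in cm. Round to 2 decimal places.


GSR distance calculation:
n0/n = 634 / 39 = 16.25641
ln(n0/n) = 2.788487
d = 2.788487 / 0.052 = 53.62 cm

53.62


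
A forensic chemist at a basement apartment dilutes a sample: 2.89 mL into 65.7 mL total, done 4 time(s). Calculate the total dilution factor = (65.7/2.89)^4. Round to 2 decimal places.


Dilution factor calculation:
Single dilution = V_total / V_sample = 65.7 / 2.89 ≈ 22.733564
Number of dilutions = 4
Total DF = (65.7 / 2.89)^4 (full precision, rounded at the end) = 267097.67

267097.67


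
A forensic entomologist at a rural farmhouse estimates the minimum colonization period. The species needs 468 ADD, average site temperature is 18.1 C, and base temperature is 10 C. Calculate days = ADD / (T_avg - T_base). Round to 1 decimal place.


Insect development time:
Effective temperature = avg_temp - T_base = 18.1 - 10 = 8.1 C
Days = ADD / effective_temp = 468 / 8.1 = 57.8 days

57.8


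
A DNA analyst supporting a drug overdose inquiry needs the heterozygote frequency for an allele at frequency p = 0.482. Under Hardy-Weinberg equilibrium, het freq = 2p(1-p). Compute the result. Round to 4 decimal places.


Hardy-Weinberg heterozygote frequency:
q = 1 - p = 1 - 0.482 = 0.518
2pq = 2 * 0.482 * 0.518 = 0.4994

0.4994


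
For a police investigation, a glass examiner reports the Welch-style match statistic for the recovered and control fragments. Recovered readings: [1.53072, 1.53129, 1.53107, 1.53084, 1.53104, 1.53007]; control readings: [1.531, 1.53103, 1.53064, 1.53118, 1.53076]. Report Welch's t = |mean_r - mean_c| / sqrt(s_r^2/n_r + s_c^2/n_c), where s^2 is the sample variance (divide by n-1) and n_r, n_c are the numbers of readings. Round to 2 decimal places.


Welch's t-criterion for glass RI comparison:
Recovered mean = sum / n_r = 9.18503 / 6 = 1.5308383
Control mean = sum / n_c = 7.65461 / 5 = 1.530922
Recovered sample variance s_r^2 = 1.80537e-07
Control sample variance s_c^2 = 4.752e-08
Welch SE (unpooled) = sqrt(s_r^2/n_r + s_c^2/n_c) = sqrt(3.00894e-08 + 9.504e-09) = sqrt(3.95934e-08) = 0.000198981
|mean_r - mean_c| = 8.36667e-05
t = 8.36667e-05 / 0.000198981 = 0.42

0.42


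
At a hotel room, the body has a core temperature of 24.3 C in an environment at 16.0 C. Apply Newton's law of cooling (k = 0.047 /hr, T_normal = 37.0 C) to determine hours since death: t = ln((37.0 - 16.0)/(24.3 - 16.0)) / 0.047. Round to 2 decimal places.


Using Newton's law of cooling:
t = ln((T_normal - T_ambient) / (T_body - T_ambient)) / k
T_normal - T_ambient = 21.0
T_body - T_ambient = 8.3
Ratio = 2.53012
ln(ratio) = 0.928267
t = 0.928267 / 0.047 = 19.75 hours

19.75


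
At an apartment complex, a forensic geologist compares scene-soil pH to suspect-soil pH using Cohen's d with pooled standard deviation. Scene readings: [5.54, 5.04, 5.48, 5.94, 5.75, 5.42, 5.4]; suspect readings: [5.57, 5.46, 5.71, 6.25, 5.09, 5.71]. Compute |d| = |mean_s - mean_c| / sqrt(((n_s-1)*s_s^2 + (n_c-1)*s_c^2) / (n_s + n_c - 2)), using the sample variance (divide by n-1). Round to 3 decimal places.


Pooled-variance Cohen's d for soil pH comparison:
Scene mean = 38.57 / 7 = 5.51
Suspect mean = 33.79 / 6 = 5.631667
Scene sample variance s_s^2 = 0.0809
Suspect sample variance s_c^2 = 0.144257
Pooled variance = ((n_s-1)*s_s^2 + (n_c-1)*s_c^2) / (n_s + n_c - 2) = 0.109698
Pooled SD = sqrt(0.109698) = 0.331207
Mean difference = -0.121667
|d| = |-0.121667| / 0.331207 = 0.367

0.367


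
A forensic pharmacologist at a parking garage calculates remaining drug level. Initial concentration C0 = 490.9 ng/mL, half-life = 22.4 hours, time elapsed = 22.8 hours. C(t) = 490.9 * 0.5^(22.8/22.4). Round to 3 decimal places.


Drug concentration decay:
Number of half-lives = t / t_half = 22.8 / 22.4 = 1.017857
Decay factor = 0.5^1.017857 = 0.49384938
C(t) = 490.9 * 0.49384938 = 242.431 ng/mL

242.431


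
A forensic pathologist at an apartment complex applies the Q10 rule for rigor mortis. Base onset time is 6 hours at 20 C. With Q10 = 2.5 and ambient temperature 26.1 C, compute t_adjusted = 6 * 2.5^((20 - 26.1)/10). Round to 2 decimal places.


Rigor mortis time adjustment:
Exponent = (T_ref - T_actual) / 10 = (20 - 26.1) / 10 = -0.61
Q10 factor = 2.5^-0.61 = 0.57182
t_adjusted = 6 * 0.57182 = 3.43 hours

3.43


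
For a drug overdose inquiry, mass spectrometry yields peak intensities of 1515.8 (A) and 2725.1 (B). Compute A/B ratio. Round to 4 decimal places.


Spectral peak ratio:
Peak A = 1515.8 counts
Peak B = 2725.1 counts
Ratio = 1515.8 / 2725.1 = 0.5562

0.5562


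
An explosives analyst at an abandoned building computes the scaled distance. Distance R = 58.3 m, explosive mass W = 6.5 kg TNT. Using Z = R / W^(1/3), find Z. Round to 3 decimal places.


Scaled distance calculation:
W^(1/3) = 6.5^(1/3) = 1.866256
Z = R / W^(1/3) = 58.3 / 1.866256
Z = 31.239 m/kg^(1/3)

31.239


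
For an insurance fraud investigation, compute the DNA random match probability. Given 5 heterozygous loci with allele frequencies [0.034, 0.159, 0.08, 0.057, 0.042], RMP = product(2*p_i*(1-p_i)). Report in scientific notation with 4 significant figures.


Computing RMP for 5 loci:
Locus 1: 2 * 0.034 * 0.966 = 0.065688
Locus 2: 2 * 0.159 * 0.841 = 0.267438
Locus 3: 2 * 0.08 * 0.92 = 0.1472
Locus 4: 2 * 0.057 * 0.943 = 0.107502
Locus 5: 2 * 0.042 * 0.958 = 0.080472
RMP = 2.237e-05

2.237e-05


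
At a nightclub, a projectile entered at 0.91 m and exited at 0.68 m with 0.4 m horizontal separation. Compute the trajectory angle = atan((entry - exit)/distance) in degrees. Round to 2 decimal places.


Bullet trajectory angle:
Height difference = 0.91 - 0.68 = 0.23 m
angle = atan(0.23 / 0.4)
angle = atan(0.575)
angle = 29.90 degrees

29.90


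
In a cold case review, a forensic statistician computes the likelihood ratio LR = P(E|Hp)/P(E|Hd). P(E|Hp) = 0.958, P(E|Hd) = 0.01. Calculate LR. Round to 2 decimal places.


Likelihood ratio calculation:
LR = P(E|Hp) / P(E|Hd)
LR = 0.958 / 0.01
LR = 95.80

95.80


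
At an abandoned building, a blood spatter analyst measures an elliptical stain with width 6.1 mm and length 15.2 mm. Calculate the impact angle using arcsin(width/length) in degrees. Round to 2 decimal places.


Blood spatter impact angle calculation:
width / length = 6.1 / 15.2 = 0.401316
angle = arcsin(0.401316)
angle = 23.66 degrees

23.66


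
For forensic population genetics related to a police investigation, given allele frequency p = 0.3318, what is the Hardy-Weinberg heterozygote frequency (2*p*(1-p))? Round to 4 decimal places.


Hardy-Weinberg heterozygote frequency:
q = 1 - p = 1 - 0.3318 = 0.6682
2pq = 2 * 0.3318 * 0.6682 = 0.4434

0.4434


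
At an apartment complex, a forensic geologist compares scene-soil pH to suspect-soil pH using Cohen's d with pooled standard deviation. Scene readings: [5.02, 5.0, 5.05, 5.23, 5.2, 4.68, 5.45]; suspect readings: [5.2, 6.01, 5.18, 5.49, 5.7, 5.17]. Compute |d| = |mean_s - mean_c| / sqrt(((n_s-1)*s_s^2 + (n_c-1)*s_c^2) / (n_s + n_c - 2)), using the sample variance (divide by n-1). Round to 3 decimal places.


Pooled-variance Cohen's d for soil pH comparison:
Scene mean = 35.63 / 7 = 5.09
Suspect mean = 32.75 / 6 = 5.458333
Scene sample variance s_s^2 = 0.057333
Suspect sample variance s_c^2 = 0.118217
Pooled variance = ((n_s-1)*s_s^2 + (n_c-1)*s_c^2) / (n_s + n_c - 2) = 0.085008
Pooled SD = sqrt(0.085008) = 0.291561
Mean difference = -0.368333
|d| = |-0.368333| / 0.291561 = 1.263

1.263


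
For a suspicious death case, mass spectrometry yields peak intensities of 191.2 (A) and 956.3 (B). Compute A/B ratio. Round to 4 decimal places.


Spectral peak ratio:
Peak A = 191.2 counts
Peak B = 956.3 counts
Ratio = 191.2 / 956.3 = 0.1999

0.1999


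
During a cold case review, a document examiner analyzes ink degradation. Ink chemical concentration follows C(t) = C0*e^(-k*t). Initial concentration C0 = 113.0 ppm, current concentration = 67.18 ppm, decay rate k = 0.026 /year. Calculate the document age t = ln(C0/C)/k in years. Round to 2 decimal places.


Document age estimation:
C0/C = 113.0 / 67.18 = 1.682048
ln(C0/C) = 0.520012
t = 0.520012 / 0.026 = 20.00 years

20.00


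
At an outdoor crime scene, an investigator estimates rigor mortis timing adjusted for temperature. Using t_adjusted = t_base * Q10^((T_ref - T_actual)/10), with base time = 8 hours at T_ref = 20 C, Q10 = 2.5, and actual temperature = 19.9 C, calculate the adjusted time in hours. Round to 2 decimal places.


Rigor mortis time adjustment:
Exponent = (T_ref - T_actual) / 10 = (20 - 19.9) / 10 = 0.01
Q10 factor = 2.5^0.01 = 1.00921
t_adjusted = 8 * 1.00921 = 8.07 hours

8.07


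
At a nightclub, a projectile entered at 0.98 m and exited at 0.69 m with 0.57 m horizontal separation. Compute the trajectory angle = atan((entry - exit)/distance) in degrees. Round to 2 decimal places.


Bullet trajectory angle:
Height difference = 0.98 - 0.69 = 0.29 m
angle = atan(0.29 / 0.57)
angle = atan(0.508772)
angle = 26.97 degrees

26.97


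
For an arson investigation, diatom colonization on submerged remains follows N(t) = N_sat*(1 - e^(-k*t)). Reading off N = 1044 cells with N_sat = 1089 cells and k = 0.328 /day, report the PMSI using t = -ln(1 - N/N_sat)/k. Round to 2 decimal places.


PMSI from diatom colonization curve:
N / N_sat = 1044 / 1089 = 0.958678
1 - N/N_sat = 0.041322
ln(1 - N/N_sat) = -3.18636
t = -ln(1 - N/N_sat) / k = -(-3.18636) / 0.328 = 9.71 days

9.71


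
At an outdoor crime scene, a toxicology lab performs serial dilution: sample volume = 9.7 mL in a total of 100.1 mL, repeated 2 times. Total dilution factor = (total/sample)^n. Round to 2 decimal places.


Dilution factor calculation:
Single dilution = V_total / V_sample = 100.1 / 9.7 ≈ 10.319588
Number of dilutions = 2
Total DF = (100.1 / 9.7)^2 (full precision, rounded at the end) = 106.49

106.49


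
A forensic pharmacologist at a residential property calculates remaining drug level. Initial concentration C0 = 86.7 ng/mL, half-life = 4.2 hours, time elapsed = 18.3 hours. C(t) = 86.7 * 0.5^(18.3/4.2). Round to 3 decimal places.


Drug concentration decay:
Number of half-lives = t / t_half = 18.3 / 4.2 = 4.357143
Decay factor = 0.5^4.357143 = 0.04879432
C(t) = 86.7 * 0.04879432 = 4.230 ng/mL

4.230


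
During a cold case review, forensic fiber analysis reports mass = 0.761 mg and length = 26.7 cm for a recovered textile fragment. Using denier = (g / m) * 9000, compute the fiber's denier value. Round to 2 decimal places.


Denier calculation:
Mass in grams = 0.761 mg / 1000 = 0.000761 g
Length in meters = 26.7 cm / 100 = 0.267 m
Linear density = mass / length = 0.000761 / 0.267 = 0.00285019 g/m
Denier = (g/m) * 9000 = 0.00285019 * 9000 = 25.65

25.65


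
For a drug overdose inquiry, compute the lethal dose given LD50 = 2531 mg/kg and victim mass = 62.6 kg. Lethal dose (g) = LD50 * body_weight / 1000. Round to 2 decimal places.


Lethal dose calculation:
Lethal dose = LD50 * body_weight / 1000
= 2531 * 62.6 / 1000
= 158440.6 / 1000
= 158.44 g

158.44


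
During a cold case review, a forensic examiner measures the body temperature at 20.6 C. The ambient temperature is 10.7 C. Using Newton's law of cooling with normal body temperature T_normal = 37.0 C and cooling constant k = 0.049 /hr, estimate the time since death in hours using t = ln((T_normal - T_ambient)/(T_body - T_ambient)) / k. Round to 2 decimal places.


Using Newton's law of cooling:
t = ln((T_normal - T_ambient) / (T_body - T_ambient)) / k
T_normal - T_ambient = 26.3
T_body - T_ambient = 9.9
Ratio = 2.656566
ln(ratio) = 0.977034
t = 0.977034 / 0.049 = 19.94 hours

19.94


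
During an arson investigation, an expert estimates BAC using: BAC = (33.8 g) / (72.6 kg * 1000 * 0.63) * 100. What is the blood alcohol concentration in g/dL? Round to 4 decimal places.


Applying the Widmark formula:
BAC = (dose_g / (body_wt * 1000 * r)) * 100
Denominator = 72.6 * 1000 * 0.63 = 45738
BAC = (33.8 / 45738) * 100
BAC = 0.0739 g/dL

0.0739


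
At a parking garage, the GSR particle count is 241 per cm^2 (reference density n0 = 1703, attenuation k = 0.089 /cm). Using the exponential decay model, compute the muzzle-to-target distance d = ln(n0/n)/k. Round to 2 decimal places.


GSR distance calculation:
n0/n = 1703 / 241 = 7.06639
ln(n0/n) = 1.95535
d = 1.95535 / 0.089 = 21.97 cm

21.97


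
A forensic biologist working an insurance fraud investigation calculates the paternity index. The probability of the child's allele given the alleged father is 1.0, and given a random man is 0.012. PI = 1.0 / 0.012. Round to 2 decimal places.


Paternity Index calculation:
PI = P(allele|father) / P(allele|random)
PI = 1.0 / 0.012
PI = 83.33

83.33


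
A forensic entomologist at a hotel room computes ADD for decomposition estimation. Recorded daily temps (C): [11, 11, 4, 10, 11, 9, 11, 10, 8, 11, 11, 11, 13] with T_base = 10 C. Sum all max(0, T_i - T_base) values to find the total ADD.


Computing ADD day by day:
Day 1: max(0, 11 - 10) = 1
Day 2: max(0, 11 - 10) = 1
Day 3: max(0, 4 - 10) = 0
Day 4: max(0, 10 - 10) = 0
Day 5: max(0, 11 - 10) = 1
Day 6: max(0, 9 - 10) = 0
Day 7: max(0, 11 - 10) = 1
Day 8: max(0, 10 - 10) = 0
Day 9: max(0, 8 - 10) = 0
Day 10: max(0, 11 - 10) = 1
Day 11: max(0, 11 - 10) = 1
Day 12: max(0, 11 - 10) = 1
Day 13: max(0, 13 - 10) = 3
Total ADD = 10

10


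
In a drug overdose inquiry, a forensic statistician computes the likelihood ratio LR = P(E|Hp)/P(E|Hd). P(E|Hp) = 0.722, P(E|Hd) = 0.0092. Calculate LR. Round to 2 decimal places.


Likelihood ratio calculation:
LR = P(E|Hp) / P(E|Hd)
LR = 0.722 / 0.0092
LR = 78.48

78.48


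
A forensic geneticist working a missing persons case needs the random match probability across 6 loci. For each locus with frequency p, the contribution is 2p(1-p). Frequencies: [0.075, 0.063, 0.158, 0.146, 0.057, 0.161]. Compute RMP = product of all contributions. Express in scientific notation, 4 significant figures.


Computing RMP for 6 loci:
Locus 1: 2 * 0.075 * 0.925 = 0.13875
Locus 2: 2 * 0.063 * 0.937 = 0.118062
Locus 3: 2 * 0.158 * 0.842 = 0.266072
Locus 4: 2 * 0.146 * 0.854 = 0.249368
Locus 5: 2 * 0.057 * 0.943 = 0.107502
Locus 6: 2 * 0.161 * 0.839 = 0.270158
RMP = 3.157e-05

3.157e-05


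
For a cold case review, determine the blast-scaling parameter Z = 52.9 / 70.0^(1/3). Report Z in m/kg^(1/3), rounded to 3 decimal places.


Scaled distance calculation:
W^(1/3) = 70.0^(1/3) = 4.121285
Z = R / W^(1/3) = 52.9 / 4.121285
Z = 12.836 m/kg^(1/3)

12.836


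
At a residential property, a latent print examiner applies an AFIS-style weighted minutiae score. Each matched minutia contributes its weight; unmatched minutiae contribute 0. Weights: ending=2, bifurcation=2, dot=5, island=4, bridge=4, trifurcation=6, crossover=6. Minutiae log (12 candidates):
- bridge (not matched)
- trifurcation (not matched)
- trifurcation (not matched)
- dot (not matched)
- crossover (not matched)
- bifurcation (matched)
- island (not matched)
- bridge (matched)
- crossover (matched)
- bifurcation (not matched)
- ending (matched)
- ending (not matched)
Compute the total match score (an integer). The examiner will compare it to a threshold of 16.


Weighted minutiae match score:
  bridge: not matched, +0
  trifurcation: not matched, +0
  trifurcation: not matched, +0
  dot: not matched, +0
  crossover: not matched, +0
  bifurcation: matched, +2 (running total 2)
  island: not matched, +0
  bridge: matched, +4 (running total 6)
  crossover: matched, +6 (running total 12)
  bifurcation: not matched, +0
  ending: matched, +2 (running total 14)
  ending: not matched, +0
Total score = 14
Threshold = 16; verdict = inconclusive

14


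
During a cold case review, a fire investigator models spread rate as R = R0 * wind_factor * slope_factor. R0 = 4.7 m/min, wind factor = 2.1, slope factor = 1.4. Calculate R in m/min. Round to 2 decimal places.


Fire spread rate calculation:
R = R0 * wind_factor * slope_factor
= 4.7 * 2.1 * 1.4
= 9.87 * 1.4
= 13.82 m/min

13.82


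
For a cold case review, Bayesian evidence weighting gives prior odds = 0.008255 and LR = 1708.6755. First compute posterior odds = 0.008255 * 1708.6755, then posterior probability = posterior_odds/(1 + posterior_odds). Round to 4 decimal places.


Bayesian evidence evaluation:
Posterior odds = prior_odds * LR = 0.008255 * 1708.6755 = 14.10512
Posterior probability = posterior_odds / (1 + posterior_odds)
= 14.10512 / (1 + 14.10512)
= 14.10512 / 15.10512
= 0.9338

0.9338


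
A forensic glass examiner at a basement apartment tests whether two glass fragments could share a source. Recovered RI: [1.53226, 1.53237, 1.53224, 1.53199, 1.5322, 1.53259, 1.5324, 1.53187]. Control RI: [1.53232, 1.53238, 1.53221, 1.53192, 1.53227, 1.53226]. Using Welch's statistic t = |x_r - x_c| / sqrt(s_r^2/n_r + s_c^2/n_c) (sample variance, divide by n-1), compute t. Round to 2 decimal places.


Welch's t-criterion for glass RI comparison:
Recovered mean = sum / n_r = 12.25792 / 8 = 1.53224
Control mean = sum / n_c = 9.19336 / 6 = 1.5322267
Recovered sample variance s_r^2 = 5.23429e-08
Control sample variance s_c^2 = 2.59067e-08
Welch SE (unpooled) = sqrt(s_r^2/n_r + s_c^2/n_c) = sqrt(6.54286e-09 + 4.31778e-09) = sqrt(1.08606e-08) = 0.000104214
|mean_r - mean_c| = 1.33333e-05
t = 1.33333e-05 / 0.000104214 = 0.13

0.13


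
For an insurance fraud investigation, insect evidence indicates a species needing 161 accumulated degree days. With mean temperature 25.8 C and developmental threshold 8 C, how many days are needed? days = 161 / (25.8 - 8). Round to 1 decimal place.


Insect development time:
Effective temperature = avg_temp - T_base = 25.8 - 8 = 17.8 C
Days = ADD / effective_temp = 161 / 17.8 = 9.0 days

9.0


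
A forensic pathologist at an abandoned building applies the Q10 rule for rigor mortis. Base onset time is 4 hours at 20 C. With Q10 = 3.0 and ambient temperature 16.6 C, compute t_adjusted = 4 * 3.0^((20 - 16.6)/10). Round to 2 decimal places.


Rigor mortis time adjustment:
Exponent = (T_ref - T_actual) / 10 = (20 - 16.6) / 10 = 0.34
Q10 factor = 3.0^0.34 = 1.45285
t_adjusted = 4 * 1.45285 = 5.81 hours

5.81


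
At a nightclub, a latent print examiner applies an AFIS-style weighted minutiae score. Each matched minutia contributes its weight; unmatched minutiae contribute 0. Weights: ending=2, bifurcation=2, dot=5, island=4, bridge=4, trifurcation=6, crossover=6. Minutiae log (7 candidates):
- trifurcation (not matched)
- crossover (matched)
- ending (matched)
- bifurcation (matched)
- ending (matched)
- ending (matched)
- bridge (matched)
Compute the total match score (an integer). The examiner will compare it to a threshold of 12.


Weighted minutiae match score:
  trifurcation: not matched, +0
  crossover: matched, +6 (running total 6)
  ending: matched, +2 (running total 8)
  bifurcation: matched, +2 (running total 10)
  ending: matched, +2 (running total 12)
  ending: matched, +2 (running total 14)
  bridge: matched, +4 (running total 18)
Total score = 18
Threshold = 12; verdict = identification

18


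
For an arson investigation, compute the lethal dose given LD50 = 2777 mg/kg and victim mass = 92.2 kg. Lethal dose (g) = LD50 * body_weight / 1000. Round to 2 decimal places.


Lethal dose calculation:
Lethal dose = LD50 * body_weight / 1000
= 2777 * 92.2 / 1000
= 256039.4 / 1000
= 256.04 g

256.04


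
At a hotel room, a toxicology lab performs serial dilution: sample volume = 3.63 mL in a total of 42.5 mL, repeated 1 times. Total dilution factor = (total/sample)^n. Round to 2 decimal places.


Dilution factor calculation:
Single dilution = V_total / V_sample = 42.5 / 3.63 ≈ 11.707989
Number of dilutions = 1
Total DF = (42.5 / 3.63)^1 (full precision, rounded at the end) = 11.71

11.71


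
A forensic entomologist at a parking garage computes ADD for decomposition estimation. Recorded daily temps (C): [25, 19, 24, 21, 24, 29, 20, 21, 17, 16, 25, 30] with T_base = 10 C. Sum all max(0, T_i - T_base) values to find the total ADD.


Computing ADD day by day:
Day 1: max(0, 25 - 10) = 15
Day 2: max(0, 19 - 10) = 9
Day 3: max(0, 24 - 10) = 14
Day 4: max(0, 21 - 10) = 11
Day 5: max(0, 24 - 10) = 14
Day 6: max(0, 29 - 10) = 19
Day 7: max(0, 20 - 10) = 10
Day 8: max(0, 21 - 10) = 11
Day 9: max(0, 17 - 10) = 7
Day 10: max(0, 16 - 10) = 6
Day 11: max(0, 25 - 10) = 15
Day 12: max(0, 30 - 10) = 20
Total ADD = 151

151


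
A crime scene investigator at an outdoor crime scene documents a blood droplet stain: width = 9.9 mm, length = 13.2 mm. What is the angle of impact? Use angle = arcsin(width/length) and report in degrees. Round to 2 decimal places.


Blood spatter impact angle calculation:
width / length = 9.9 / 13.2 = 0.75
angle = arcsin(0.75)
angle = 48.59 degrees

48.59


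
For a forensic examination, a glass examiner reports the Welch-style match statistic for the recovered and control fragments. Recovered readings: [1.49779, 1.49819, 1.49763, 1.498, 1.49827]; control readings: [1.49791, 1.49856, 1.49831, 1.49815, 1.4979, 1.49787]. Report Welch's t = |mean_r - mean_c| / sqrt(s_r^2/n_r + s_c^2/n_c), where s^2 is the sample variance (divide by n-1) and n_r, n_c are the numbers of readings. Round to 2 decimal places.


Welch's t-criterion for glass RI comparison:
Recovered mean = sum / n_r = 7.48988 / 5 = 1.497976
Control mean = sum / n_c = 8.9887 / 6 = 1.4981167
Recovered sample variance s_r^2 = 7.178e-08
Control sample variance s_c^2 = 7.71067e-08
Welch SE (unpooled) = sqrt(s_r^2/n_r + s_c^2/n_c) = sqrt(1.4356e-08 + 1.28511e-08) = sqrt(2.72071e-08) = 0.000164946
|mean_r - mean_c| = 0.000140667
t = 0.000140667 / 0.000164946 = 0.85

0.85
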